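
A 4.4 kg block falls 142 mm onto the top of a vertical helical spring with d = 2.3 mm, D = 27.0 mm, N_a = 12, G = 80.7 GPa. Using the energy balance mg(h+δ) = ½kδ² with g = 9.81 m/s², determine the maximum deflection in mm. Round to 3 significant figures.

144 mm

k = Gd⁴/(8D³N_a) = (80.7×10³)(2.3⁴)/(8·27.0³·12) = 1.1951 N/mm
W = mg = 4.4 × 9.81 = 43.164 N
½kδ² − Wδ − Wh = 0 → δ = (W + √(W² + 2kWh))/k
δ = (43.164 + √(1863.1 + 14650.8))/1.1951 = (43.164 + 128.51)/1.1951 = 143.64 mm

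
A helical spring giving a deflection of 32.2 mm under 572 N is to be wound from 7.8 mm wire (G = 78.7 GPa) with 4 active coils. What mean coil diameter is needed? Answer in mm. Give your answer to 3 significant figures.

80.0 mm

Required rate k = F/δ = 572/32.2 = 17.764 N/mm
D = (Gd⁴/(8N_a·k))^(1/3) = (78.7×10³·7.8⁴/(8·4·17.764))^(1/3)
  = (512464)^(1/3) = 80.0241 mm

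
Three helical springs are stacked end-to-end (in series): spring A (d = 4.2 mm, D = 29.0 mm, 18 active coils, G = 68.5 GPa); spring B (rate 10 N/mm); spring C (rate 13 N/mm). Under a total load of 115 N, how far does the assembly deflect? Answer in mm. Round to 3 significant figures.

39.3 mm

k_A = Gd⁴/(8D³N_a) = (68.5×10³)(4.2⁴)/(8·29.0³·18) = 6.0692 N/mm
Series: 1/k_eq = 1/6.0692 + 1/10 + 1/13 = 0.34169; k_eq = 2.9266 N/mm
δ = F/k_eq = 115/2.9266 = 39.294 mm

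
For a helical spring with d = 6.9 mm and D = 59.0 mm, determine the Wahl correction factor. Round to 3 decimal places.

1.171

C = D/d = 59.0/6.9 = 8.5507
K_W = (4C−1)/(4C−4) + 0.615/C = 33.203/30.203 + 0.0719 = 1.1713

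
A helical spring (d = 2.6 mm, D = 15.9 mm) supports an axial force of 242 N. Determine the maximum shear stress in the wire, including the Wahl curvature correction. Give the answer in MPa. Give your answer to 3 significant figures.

Spring index C = D/d = 15.9/2.6 = 6.1154
K_W = (4C−1)/(4C−4) + 0.615/C = 23.462/20.462 + 0.1006 = 1.2472
τ₀ = 8FD/(πd³) = 8·242·15.9/(π·2.6³) = 30782.4/55.217 = 557.48 MPa
τ_max = K·τ₀ = 1.2472 × 557.48 = 695.28 MPa

695 MPa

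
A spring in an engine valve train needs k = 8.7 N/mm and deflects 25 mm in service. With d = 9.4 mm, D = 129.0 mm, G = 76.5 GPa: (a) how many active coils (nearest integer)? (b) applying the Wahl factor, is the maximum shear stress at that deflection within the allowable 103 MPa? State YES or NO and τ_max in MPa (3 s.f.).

(a) 4 coils; (b) YES, τ_max = 94.9 MPa

N_a = Gd⁴/(8D³k) = (76.5×10³)(9.4⁴)/(8·129.0³·8.7) = 3.998 → N_a = 4
Actual rate k = Gd⁴/(8D³·4) = 8.6947 N/mm
Working load F = kδ = 8.6947·25 = 217.37 N
C = 129.0/9.4 = 13.7234; K_W = (4C−1)/(4C−4)+0.615/C = 1.1038
τ_max = K_W·8FD/(πd³) = 1.1038·85.969 = 94.889 MPa
τ_max ≤ 103 MPa → acceptable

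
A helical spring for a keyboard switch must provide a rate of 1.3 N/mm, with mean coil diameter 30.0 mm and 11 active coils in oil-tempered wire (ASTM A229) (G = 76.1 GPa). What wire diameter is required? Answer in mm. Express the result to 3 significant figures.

2.52 mm

d = (8D³N_a·k / G)^(1/4) = (8·30.0³·11·1.3 / (76.1×10³))^0.25
  = (40.589)^0.25 = 2.5241 mm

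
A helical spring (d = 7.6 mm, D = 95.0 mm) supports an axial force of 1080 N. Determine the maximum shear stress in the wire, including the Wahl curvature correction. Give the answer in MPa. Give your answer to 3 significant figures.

Spring index C = D/d = 95.0/7.6 = 12.5000
K_W = (4C−1)/(4C−4) + 0.615/C = 49.000/46.000 + 0.0492 = 1.1144
τ₀ = 8FD/(πd³) = 8·1080·95.0/(π·7.6³) = 820800/1379.1 = 595.18 MPa
τ_max = K·τ₀ = 1.1144 × 595.18 = 663.28 MPa

663 MPa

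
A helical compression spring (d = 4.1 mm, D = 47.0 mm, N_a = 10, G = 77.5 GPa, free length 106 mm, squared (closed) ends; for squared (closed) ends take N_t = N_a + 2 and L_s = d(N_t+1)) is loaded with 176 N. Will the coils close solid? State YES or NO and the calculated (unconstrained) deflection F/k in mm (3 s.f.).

YES, δ = 66.8 mm

k = Gd⁴/(8D³N_a) = (77.5×10³)(4.1⁴)/(8·47.0³·10) = 2.6367 N/mm
N_t = 12; L_s = 4.1·13 = 53.3 mm; δ_solid = L₀ − L_s = 106 − 53.3 = 52.7 mm
δ = F/k = 176/2.6367 = 66.751 mm
δ ≥ δ_solid → spring goes solid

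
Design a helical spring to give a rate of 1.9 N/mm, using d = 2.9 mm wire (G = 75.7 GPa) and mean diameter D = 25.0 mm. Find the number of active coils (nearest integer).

23

N_a = Gd⁴/(8D³k) = (75.7×10³ × 2.9⁴)/(8 × 25.0³ × 1.9)
    = 5.35412e+06 / 237500 = 22.54 → 23 coils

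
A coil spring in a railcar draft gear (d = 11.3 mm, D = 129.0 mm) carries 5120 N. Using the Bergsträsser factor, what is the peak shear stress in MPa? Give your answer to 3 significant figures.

1300 MPa

Spring index C = D/d = 129.0/11.3 = 11.4159
K_B = (4C+2)/(4C−3) = 47.664/42.664 = 1.1172
τ₀ = 8FD/(πd³) = 8·5120·129.0/(π·11.3³) = 5.28384e+06/4533 = 1165.6 MPa
τ_max = K·τ₀ = 1.1172 × 1165.6 = 1302.2 MPa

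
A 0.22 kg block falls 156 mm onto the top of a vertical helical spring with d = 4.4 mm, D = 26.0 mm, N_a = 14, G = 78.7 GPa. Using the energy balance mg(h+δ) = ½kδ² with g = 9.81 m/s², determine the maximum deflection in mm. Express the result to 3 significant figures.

6.85 mm

k = Gd⁴/(8D³N_a) = (78.7×10³)(4.4⁴)/(8·26.0³·14) = 14.985 N/mm
W = mg = 0.22 × 9.81 = 2.1582 N
½kδ² − Wδ − Wh = 0 → δ = (W + √(W² + 2kWh))/k
δ = (2.1582 + √(4.6578 + 10090.1))/14.985 = (2.1582 + 100.47)/14.985 = 6.849 mm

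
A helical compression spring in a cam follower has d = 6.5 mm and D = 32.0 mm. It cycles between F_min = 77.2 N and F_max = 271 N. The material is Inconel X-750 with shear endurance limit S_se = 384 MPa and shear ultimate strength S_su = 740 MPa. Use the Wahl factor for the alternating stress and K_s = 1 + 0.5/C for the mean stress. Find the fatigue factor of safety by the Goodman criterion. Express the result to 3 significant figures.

5.70

C = D/d = 32.0/6.5 = 4.9231; K_W = (4C−1)/(4C−4)+0.615/C = 1.3161; K_s = 1+0.5/C = 1.1016
F_a = (F_max−F_min)/2 = 96.9 N; F_m = (F_max+F_min)/2 = 174.1 N
τ_a = K_W·8F_aD/(πd³) = 1.3161 × 28.752 = 37.841 MPa
τ_m = K_s·8F_mD/(πd³) = 1.1016 × 51.659 = 56.906 MPa
Goodman: 1/n_f = τ_a/S_se + τ_m/S_su = 37.841/384 + 56.906/740 = 0.09854 + 0.07690 = 0.17544
n_f = 1/0.17544 = 5.7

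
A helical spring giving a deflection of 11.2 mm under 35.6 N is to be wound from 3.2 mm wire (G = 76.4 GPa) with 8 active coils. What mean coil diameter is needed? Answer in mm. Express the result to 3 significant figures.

34.0 mm

Required rate k = F/δ = 35.6/11.2 = 3.1786 N/mm
D = (Gd⁴/(8N_a·k))^(1/3) = (76.4×10³·3.2⁴/(8·8·3.1786))^(1/3)
  = (39380.5)^(1/3) = 34.0220 mm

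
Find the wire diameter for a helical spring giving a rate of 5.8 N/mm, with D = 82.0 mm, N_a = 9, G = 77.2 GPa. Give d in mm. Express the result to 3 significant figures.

d = (8D³N_a·k / G)^(1/4) = (8·82.0³·9·5.8 / (77.2×10³))^0.25
  = (2982.5)^0.25 = 7.3900 mm

7.39 mm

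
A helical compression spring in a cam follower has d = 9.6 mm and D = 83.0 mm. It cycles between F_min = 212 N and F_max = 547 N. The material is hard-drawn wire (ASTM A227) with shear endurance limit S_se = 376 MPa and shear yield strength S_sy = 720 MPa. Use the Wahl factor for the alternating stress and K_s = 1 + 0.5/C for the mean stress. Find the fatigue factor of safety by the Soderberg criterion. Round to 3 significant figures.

3.88

C = D/d = 83.0/9.6 = 8.6458; K_W = (4C−1)/(4C−4)+0.615/C = 1.1692; K_s = 1+0.5/C = 1.0578
F_a = (F_max−F_min)/2 = 167.5 N; F_m = (F_max+F_min)/2 = 379.5 N
τ_a = K_W·8F_aD/(πd³) = 1.1692 × 40.015 = 46.786 MPa
τ_m = K_s·8F_mD/(πd³) = 1.0578 × 90.66 = 95.903 MPa
Soderberg: 1/n_f = τ_a/S_se + τ_m/S_sy = 46.786/376 + 95.903/720 = 0.12443 + 0.13320 = 0.25763
n_f = 1/0.25763 = 3.882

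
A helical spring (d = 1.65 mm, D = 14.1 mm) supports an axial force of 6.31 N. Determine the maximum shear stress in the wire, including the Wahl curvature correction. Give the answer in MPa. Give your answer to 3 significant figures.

Spring index C = D/d = 14.1/1.65 = 8.5455
K_W = (4C−1)/(4C−4) + 0.615/C = 33.182/30.182 + 0.0720 = 1.1714
τ₀ = 8FD/(πd³) = 8·6.31·14.1/(π·1.65³) = 711.768/14.112 = 50.436 MPa
τ_max = K·τ₀ = 1.1714 × 50.436 = 59.078 MPa

59.1 MPa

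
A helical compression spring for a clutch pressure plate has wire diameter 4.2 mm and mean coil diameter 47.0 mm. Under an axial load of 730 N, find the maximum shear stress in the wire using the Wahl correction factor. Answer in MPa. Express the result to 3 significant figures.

Spring index C = D/d = 47.0/4.2 = 11.1905
K_W = (4C−1)/(4C−4) + 0.615/C = 43.762/40.762 + 0.0550 = 1.1286
τ₀ = 8FD/(πd³) = 8·730·47.0/(π·4.2³) = 274480/232.75 = 1179.3 MPa
τ_max = K·τ₀ = 1.1286 × 1179.3 = 1330.9 MPa

1330 MPa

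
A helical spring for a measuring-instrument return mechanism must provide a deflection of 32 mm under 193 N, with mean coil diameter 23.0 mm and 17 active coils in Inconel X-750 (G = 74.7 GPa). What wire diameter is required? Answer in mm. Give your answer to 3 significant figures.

3.40 mm

Required rate k = F/δ = 193/32 = 6.0312 N/mm
d = (8D³N_a·k / G)^(1/4) = (8·23.0³·17·6.0312 / (74.7×10³))^0.25
  = (133.6)^0.25 = 3.3998 mm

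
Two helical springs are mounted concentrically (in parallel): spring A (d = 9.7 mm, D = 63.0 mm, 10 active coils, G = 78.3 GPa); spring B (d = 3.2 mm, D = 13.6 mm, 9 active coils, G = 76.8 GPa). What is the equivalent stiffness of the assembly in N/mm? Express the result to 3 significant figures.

79.1 N/mm

k_A = Gd⁴/(8D³N_a) = (78.3×10³)(9.7⁴)/(8·63.0³·10) = 34.653 N/mm
k_B = Gd⁴/(8D³N_a) = (76.8×10³)(3.2⁴)/(8·13.6³·9) = 44.464 N/mm
Parallel: k_eq = 34.653 + 44.464 = 79.117 N/mm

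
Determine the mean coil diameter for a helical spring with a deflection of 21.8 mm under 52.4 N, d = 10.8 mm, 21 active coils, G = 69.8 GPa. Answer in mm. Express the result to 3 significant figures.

133 mm

Required rate k = F/δ = 52.4/21.8 = 2.4037 N/mm
D = (Gd⁴/(8N_a·k))^(1/3) = (69.8×10³·10.8⁴/(8·21·2.4037))^(1/3)
  = (2.35162e+06)^(1/3) = 132.9808 mm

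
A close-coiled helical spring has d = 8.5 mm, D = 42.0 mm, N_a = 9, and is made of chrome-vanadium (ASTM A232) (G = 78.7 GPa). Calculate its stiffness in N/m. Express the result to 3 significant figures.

k = Gd⁴/(8D³N_a) = (78.7×10³ × 8.5⁴) / (8 × 42.0³ × 9)
  = 4.10819e+08 / 5.33434e+06 = 77.014 N/mm = 77014 N/m

77000 N/m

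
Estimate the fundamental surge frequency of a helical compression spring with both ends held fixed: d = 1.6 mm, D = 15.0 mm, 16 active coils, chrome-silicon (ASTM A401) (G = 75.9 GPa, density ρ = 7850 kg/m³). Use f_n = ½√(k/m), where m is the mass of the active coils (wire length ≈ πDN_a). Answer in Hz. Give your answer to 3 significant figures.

156 Hz

k = Gd⁴/(8D³N_a) = (75.9×10³)(1.6⁴)/(8·15.0³·16) = 1.1514 N/mm = 1151.4 N/m
Wire length L = πDN_a = π·15.0·16 = 753.98 mm
m = ρ·(πd²/4)·L = 7850 × 2.0106×10⁻⁶ m² × 0.75398 m = 0.0119 kg
f_n = ½√(k/m) = 0.5·√(1151.4/0.0119) = 0.5·√(96756) = 155.53 Hz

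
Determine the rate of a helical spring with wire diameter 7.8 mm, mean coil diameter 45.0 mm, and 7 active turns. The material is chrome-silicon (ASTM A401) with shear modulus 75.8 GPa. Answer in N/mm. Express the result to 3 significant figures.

k = Gd⁴/(8D³N_a) = (75.8×10³ × 7.8⁴) / (8 × 45.0³ × 7)
  = 2.80574e+08 / 5.103e+06 = 54.982 N/mm

55.0 N/mm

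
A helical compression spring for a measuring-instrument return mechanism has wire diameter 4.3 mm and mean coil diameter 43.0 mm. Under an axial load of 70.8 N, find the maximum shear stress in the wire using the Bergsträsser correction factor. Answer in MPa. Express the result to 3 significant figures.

111 MPa

Spring index C = D/d = 43.0/4.3 = 10.0000
K_B = (4C+2)/(4C−3) = 42.000/37.000 = 1.1351
τ₀ = 8FD/(πd³) = 8·70.8·43.0/(π·4.3³) = 24355.2/249.78 = 97.507 MPa
τ_max = K·τ₀ = 1.1351 × 97.507 = 110.68 MPa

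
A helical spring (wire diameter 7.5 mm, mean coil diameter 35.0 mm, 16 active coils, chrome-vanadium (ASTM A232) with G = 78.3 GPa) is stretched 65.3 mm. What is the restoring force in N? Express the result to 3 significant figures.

k = Gd⁴/(8D³N_a) = (78.3×10³)(7.5⁴)/(8·35.0³·16) = 45.143 N/mm
F = k·δ = 45.143 × 65.3 = 2947.9 N

2950 N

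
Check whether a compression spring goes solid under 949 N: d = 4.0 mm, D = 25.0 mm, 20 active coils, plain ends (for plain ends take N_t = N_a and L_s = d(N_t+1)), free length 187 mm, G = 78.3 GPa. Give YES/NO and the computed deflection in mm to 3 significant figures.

YES, δ = 118 mm

k = Gd⁴/(8D³N_a) = (78.3×10³)(4.0⁴)/(8·25.0³·20) = 8.0179 N/mm
N_t = 20; L_s = 4.0·21 = 84 mm; δ_solid = L₀ − L_s = 187 − 84 = 103 mm
δ = F/k = 949/8.0179 = 118.36 mm
δ ≥ δ_solid → spring goes solid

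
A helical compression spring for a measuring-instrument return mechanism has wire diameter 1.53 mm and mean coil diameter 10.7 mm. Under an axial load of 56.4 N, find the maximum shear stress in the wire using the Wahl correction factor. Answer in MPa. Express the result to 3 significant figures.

520 MPa

Spring index C = D/d = 10.7/1.53 = 6.9935
K_W = (4C−1)/(4C−4) + 0.615/C = 26.974/23.974 + 0.0879 = 1.2131
τ₀ = 8FD/(πd³) = 8·56.4·10.7/(π·1.53³) = 4827.84/11.252 = 429.07 MPa
τ_max = K·τ₀ = 1.2131 × 429.07 = 520.49 MPa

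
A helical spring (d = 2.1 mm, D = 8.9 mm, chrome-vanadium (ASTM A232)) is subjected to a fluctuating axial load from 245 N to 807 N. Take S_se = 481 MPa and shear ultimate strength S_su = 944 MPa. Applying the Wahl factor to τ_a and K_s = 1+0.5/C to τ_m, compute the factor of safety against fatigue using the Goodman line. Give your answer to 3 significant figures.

0.286

C = D/d = 8.9/2.1 = 4.2381; K_W = (4C−1)/(4C−4)+0.615/C = 1.3767; K_s = 1+0.5/C = 1.1180
F_a = (F_max−F_min)/2 = 281 N; F_m = (F_max+F_min)/2 = 526 N
τ_a = K_W·8F_aD/(πd³) = 1.3767 × 687.67 = 946.73 MPa
τ_m = K_s·8F_mD/(πd³) = 1.1180 × 1287.2 = 1439.1 MPa
Goodman: 1/n_f = τ_a/S_se + τ_m/S_su = 946.73/481 + 1439.1/944 = 1.96826 + 1.52447 = 3.4927
n_f = 1/3.4927 = 0.2863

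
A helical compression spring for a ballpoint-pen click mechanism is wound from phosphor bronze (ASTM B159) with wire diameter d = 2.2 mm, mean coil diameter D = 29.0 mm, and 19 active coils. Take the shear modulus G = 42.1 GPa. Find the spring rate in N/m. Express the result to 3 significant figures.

k = Gd⁴/(8D³N_a) = (42.1×10³ × 2.2⁴) / (8 × 29.0³ × 19)
  = 986218 / 3.70713e+06 = 0.26603 N/mm = 266.03 N/m

266 N/m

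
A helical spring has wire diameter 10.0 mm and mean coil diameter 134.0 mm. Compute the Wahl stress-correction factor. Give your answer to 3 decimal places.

C = D/d = 134.0/10.0 = 13.4000
K_W = (4C−1)/(4C−4) + 0.615/C = 52.600/49.600 + 0.0459 = 1.1064

1.106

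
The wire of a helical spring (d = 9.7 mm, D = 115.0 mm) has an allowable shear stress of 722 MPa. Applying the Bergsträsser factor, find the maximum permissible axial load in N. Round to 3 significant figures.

C = D/d = 115.0/9.7 = 11.8557
K_B = (4C+2)/(4C−3) = 49.423/44.423 = 1.1126
τ_max = K·8FD/(πd³) → F_max = τ_allow·πd³/(8DK)
F_max = 722·π·9.7³/(8·115.0·1.1126) = 2.0702e+06/1023.6 = 2022.5 N

2020 N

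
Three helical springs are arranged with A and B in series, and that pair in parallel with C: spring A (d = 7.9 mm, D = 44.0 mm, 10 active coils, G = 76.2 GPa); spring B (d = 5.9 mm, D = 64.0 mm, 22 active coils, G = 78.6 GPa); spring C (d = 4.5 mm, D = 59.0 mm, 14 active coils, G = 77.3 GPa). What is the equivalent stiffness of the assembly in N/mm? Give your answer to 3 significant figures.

k_A = Gd⁴/(8D³N_a) = (76.2×10³)(7.9⁴)/(8·44.0³·10) = 43.553 N/mm
k_B = Gd⁴/(8D³N_a) = (78.6×10³)(5.9⁴)/(8·64.0³·22) = 2.0643 N/mm
k_C = Gd⁴/(8D³N_a) = (77.3×10³)(4.5⁴)/(8·59.0³·14) = 1.378 N/mm
Springs A,B series: k_AB = 1/(1/43.553+1/2.0643) = 1.9709 N/mm; parallel with C: k_eq = 1.9709+1.378 = 3.3489 N/mm

3.35 N/mm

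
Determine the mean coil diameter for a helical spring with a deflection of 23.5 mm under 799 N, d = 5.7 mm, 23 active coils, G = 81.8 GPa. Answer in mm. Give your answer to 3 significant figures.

Required rate k = F/δ = 799/23.5 = 34 N/mm
D = (Gd⁴/(8N_a·k))^(1/3) = (81.8×10³·5.7⁴/(8·23·34))^(1/3)
  = (13802.4)^(1/3) = 23.9875 mm

24.0 mm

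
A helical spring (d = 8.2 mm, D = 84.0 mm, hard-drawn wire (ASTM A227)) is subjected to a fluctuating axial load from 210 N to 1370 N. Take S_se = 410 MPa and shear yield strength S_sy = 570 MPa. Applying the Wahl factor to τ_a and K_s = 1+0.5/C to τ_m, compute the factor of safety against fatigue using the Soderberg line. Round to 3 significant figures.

0.840

C = D/d = 84.0/8.2 = 10.2439; K_W = (4C−1)/(4C−4)+0.615/C = 1.1412; K_s = 1+0.5/C = 1.0488
F_a = (F_max−F_min)/2 = 580 N; F_m = (F_max+F_min)/2 = 790 N
τ_a = K_W·8F_aD/(πd³) = 1.1412 × 225.01 = 256.78 MPa
τ_m = K_s·8F_mD/(πd³) = 1.0488 × 306.48 = 321.44 MPa
Soderberg: 1/n_f = τ_a/S_se + τ_m/S_sy = 256.78/410 + 321.44/570 = 0.62629 + 0.56393 = 1.1902
n_f = 1/1.1902 = 0.8402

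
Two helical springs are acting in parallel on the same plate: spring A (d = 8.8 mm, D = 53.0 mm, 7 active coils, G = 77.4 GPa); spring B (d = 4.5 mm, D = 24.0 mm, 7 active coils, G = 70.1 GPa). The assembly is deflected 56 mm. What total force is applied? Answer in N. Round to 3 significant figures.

5200 N

k_A = Gd⁴/(8D³N_a) = (77.4×10³)(8.8⁴)/(8·53.0³·7) = 55.674 N/mm
k_B = Gd⁴/(8D³N_a) = (70.1×10³)(4.5⁴)/(8·24.0³·7) = 37.132 N/mm
Parallel: k_eq = 55.674 + 37.132 = 92.806 N/mm
F = k_eq·δ = 92.806·56 = 5197.2 N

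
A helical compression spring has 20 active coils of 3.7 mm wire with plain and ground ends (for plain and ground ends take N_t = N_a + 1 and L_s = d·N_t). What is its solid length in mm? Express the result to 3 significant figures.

77.7 mm

plain and ground ends: N_t = N_a + 1 = 20 + 1 = 21
L_s = d·N_t = 3.7 × 21 = 77.7 mm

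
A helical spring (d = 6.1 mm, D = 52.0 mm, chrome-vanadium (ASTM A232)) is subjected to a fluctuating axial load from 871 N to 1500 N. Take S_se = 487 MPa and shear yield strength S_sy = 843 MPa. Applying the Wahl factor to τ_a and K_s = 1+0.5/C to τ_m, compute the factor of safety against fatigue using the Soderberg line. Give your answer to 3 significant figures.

C = D/d = 52.0/6.1 = 8.5246; K_W = (4C−1)/(4C−4)+0.615/C = 1.1718; K_s = 1+0.5/C = 1.0587
F_a = (F_max−F_min)/2 = 314.5 N; F_m = (F_max+F_min)/2 = 1185.5 N
τ_a = K_W·8F_aD/(πd³) = 1.1718 × 183.47 = 215 MPa
τ_m = K_s·8F_mD/(πd³) = 1.0587 × 691.6 = 732.17 MPa
Soderberg: 1/n_f = τ_a/S_se + τ_m/S_sy = 215/487 + 732.17/843 = 0.44147 + 0.86852 = 1.31
n_f = 1/1.31 = 0.7634

0.763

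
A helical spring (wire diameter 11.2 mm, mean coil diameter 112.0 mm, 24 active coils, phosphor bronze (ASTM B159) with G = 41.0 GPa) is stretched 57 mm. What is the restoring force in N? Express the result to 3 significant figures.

136 N

k = Gd⁴/(8D³N_a) = (41.0×10³)(11.2⁴)/(8·112.0³·24) = 2.3917 N/mm
F = k·δ = 2.3917 × 57 = 136.32 N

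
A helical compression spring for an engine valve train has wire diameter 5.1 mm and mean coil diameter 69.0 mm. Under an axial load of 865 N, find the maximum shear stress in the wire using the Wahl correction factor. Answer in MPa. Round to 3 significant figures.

Spring index C = D/d = 69.0/5.1 = 13.5294
K_W = (4C−1)/(4C−4) + 0.615/C = 53.118/50.118 + 0.0455 = 1.1053
τ₀ = 8FD/(πd³) = 8·865·69.0/(π·5.1³) = 477480/416.74 = 1145.8 MPa
τ_max = K·τ₀ = 1.1053 × 1145.8 = 1266.4 MPa

1270 MPa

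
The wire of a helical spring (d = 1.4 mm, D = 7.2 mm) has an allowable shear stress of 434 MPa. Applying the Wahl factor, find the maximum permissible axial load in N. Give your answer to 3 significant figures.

C = D/d = 7.2/1.4 = 5.1429
K_W = (4C−1)/(4C−4) + 0.615/C = 19.571/16.571 + 0.1196 = 1.3006
τ_max = K·8FD/(πd³) → F_max = τ_allow·πd³/(8DK)
F_max = 434·π·1.4³/(8·7.2·1.3006) = 3741.3/74.916 = 49.94 N

49.9 N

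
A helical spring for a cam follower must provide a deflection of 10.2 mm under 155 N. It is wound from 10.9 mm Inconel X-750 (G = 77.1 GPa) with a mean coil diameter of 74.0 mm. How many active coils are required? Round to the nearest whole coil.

22

Required rate k = F/δ = 155/10.2 = 15.196 N/mm
N_a = Gd⁴/(8D³k) = (77.1×10³ × 10.9⁴)/(8 × 74.0³ × 15.196)
    = 1.08833e+09 / 4.92625e+07 = 22.09 → 22 coils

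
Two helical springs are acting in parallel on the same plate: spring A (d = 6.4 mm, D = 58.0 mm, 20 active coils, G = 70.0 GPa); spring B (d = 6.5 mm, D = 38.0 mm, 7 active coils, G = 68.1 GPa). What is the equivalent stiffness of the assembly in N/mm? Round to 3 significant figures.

k_A = Gd⁴/(8D³N_a) = (70.0×10³)(6.4⁴)/(8·58.0³·20) = 3.762 N/mm
k_B = Gd⁴/(8D³N_a) = (68.1×10³)(6.5⁴)/(8·38.0³·7) = 39.56 N/mm
Parallel: k_eq = 3.762 + 39.56 = 43.322 N/mm

43.3 N/mm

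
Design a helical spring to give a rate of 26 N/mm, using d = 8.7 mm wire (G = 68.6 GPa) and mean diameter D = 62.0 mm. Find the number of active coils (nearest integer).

N_a = Gd⁴/(8D³k) = (68.6×10³ × 8.7⁴)/(8 × 62.0³ × 26)
    = 3.93008e+08 / 4.95722e+07 = 7.928 → 8 coils

8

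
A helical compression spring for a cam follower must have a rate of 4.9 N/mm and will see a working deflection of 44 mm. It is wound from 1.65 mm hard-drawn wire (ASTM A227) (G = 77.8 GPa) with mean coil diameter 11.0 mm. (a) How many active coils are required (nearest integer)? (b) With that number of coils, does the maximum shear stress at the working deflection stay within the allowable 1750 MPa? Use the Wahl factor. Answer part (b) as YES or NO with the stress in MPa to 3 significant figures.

(a) 11 coils; (b) YES, τ_max = 1650 MPa

N_a = Gd⁴/(8D³k) = (77.8×10³)(1.65⁴)/(8·11.0³·4.9) = 11.05 → N_a = 11
Actual rate k = Gd⁴/(8D³·11) = 4.9233 N/mm
Working load F = kδ = 4.9233·44 = 216.62 N
C = 11.0/1.65 = 6.6667; K_W = (4C−1)/(4C−4)+0.615/C = 1.2246
τ_max = K_W·8FD/(πd³) = 1.2246·1350.8 = 1654.2 MPa
τ_max ≤ 1750 MPa → acceptable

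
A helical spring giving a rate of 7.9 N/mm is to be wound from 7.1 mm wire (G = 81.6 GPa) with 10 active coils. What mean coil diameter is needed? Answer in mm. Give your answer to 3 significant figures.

69.0 mm

D = (Gd⁴/(8N_a·k))^(1/3) = (81.6×10³·7.1⁴/(8·10·7.9))^(1/3)
  = (328100)^(1/3) = 68.9714 mm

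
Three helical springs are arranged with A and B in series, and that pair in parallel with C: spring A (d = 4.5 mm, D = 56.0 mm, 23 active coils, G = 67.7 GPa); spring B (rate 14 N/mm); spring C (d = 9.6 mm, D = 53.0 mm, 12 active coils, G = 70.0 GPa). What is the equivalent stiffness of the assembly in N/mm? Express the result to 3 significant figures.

k_A = Gd⁴/(8D³N_a) = (67.7×10³)(4.5⁴)/(8·56.0³·23) = 0.85913 N/mm
k_C = Gd⁴/(8D³N_a) = (70.0×10³)(9.6⁴)/(8·53.0³·12) = 41.599 N/mm
Springs A,B series: k_AB = 1/(1/0.85913+1/14) = 0.80945 N/mm; parallel with C: k_eq = 0.80945+41.599 = 42.409 N/mm

42.4 N/mm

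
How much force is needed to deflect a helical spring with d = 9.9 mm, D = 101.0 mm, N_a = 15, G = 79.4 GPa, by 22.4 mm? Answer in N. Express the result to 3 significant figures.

k = Gd⁴/(8D³N_a) = (79.4×10³)(9.9⁴)/(8·101.0³·15) = 6.169 N/mm
F = k·δ = 6.169 × 22.4 = 138.19 N

138 N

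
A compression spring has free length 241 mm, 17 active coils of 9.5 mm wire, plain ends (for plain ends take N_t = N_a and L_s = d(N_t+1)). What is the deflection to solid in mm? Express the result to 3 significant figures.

N_t = 17; L_s = 9.5·18 = 171 mm
δ_solid = L₀ − L_s = 241 − 171 = 70 mm

70.0 mm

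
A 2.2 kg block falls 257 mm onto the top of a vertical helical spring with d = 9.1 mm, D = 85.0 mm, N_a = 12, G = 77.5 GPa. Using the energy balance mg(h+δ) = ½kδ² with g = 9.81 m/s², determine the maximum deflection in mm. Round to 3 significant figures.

37.6 mm

k = Gd⁴/(8D³N_a) = (77.5×10³)(9.1⁴)/(8·85.0³·12) = 9.0145 N/mm
W = mg = 2.2 × 9.81 = 21.582 N
½kδ² − Wδ − Wh = 0 → δ = (W + √(W² + 2kWh))/k
δ = (21.582 + √(465.78 + 99998.6))/9.0145 = (21.582 + 316.96)/9.0145 = 37.556 mm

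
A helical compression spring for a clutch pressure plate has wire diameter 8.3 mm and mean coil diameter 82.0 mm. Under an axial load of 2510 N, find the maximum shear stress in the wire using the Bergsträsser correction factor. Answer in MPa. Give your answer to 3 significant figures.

Spring index C = D/d = 82.0/8.3 = 9.8795
K_B = (4C+2)/(4C−3) = 41.518/36.518 = 1.1369
τ₀ = 8FD/(πd³) = 8·2510·82.0/(π·8.3³) = 1.64656e+06/1796.3 = 916.63 MPa
τ_max = K·τ₀ = 1.1369 × 916.63 = 1042.1 MPa

1040 MPa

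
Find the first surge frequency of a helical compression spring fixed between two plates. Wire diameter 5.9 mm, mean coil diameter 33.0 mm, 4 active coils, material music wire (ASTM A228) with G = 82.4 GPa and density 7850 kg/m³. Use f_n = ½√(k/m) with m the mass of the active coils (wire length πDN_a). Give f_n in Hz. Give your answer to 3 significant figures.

494 Hz

k = Gd⁴/(8D³N_a) = (82.4×10³)(5.9⁴)/(8·33.0³·4) = 86.825 N/mm = 86825 N/m
Wire length L = πDN_a = π·33.0·4 = 414.69 mm
m = ρ·(πd²/4)·L = 7850 × 27.34×10⁻⁶ m² × 0.41469 m = 0.088999 kg
f_n = ½√(k/m) = 0.5·√(86825/0.088999) = 0.5·√(9.7556e+05) = 493.85 Hz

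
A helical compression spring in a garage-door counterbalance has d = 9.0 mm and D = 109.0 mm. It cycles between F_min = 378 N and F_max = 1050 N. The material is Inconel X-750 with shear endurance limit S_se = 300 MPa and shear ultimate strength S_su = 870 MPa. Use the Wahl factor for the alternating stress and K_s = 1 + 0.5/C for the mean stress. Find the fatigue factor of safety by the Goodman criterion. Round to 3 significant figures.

1.25

C = D/d = 109.0/9.0 = 12.1111; K_W = (4C−1)/(4C−4)+0.615/C = 1.1183; K_s = 1+0.5/C = 1.0413
F_a = (F_max−F_min)/2 = 336 N; F_m = (F_max+F_min)/2 = 714 N
τ_a = K_W·8F_aD/(πd³) = 1.1183 × 127.93 = 143.06 MPa
τ_m = K_s·8F_mD/(πd³) = 1.0413 × 271.85 = 283.08 MPa
Goodman: 1/n_f = τ_a/S_se + τ_m/S_su = 143.06/300 + 283.08/870 = 0.47688 + 0.32538 = 0.80226
n_f = 1/0.80226 = 1.246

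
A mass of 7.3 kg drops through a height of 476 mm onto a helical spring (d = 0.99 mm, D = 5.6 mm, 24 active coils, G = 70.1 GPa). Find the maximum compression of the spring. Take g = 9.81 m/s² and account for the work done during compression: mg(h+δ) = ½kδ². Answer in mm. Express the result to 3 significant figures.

k = Gd⁴/(8D³N_a) = (70.1×10³)(0.99⁴)/(8·5.6³·24) = 1.9971 N/mm
W = mg = 7.3 × 9.81 = 71.613 N
½kδ² − Wδ − Wh = 0 → δ = (W + √(W² + 2kWh))/k
δ = (71.613 + √(5128.4 + 136151))/1.9971 = (71.613 + 375.87)/1.9971 = 224.07 mm

224 mm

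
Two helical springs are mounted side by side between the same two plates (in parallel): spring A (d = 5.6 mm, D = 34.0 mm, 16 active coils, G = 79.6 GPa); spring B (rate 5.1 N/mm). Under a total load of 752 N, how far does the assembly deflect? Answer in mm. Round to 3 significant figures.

k_A = Gd⁴/(8D³N_a) = (79.6×10³)(5.6⁴)/(8·34.0³·16) = 15.56 N/mm
Parallel: k_eq = 15.56 + 5.1 = 20.66 N/mm
δ = F/k_eq = 752/20.66 = 36.398 mm

36.4 mm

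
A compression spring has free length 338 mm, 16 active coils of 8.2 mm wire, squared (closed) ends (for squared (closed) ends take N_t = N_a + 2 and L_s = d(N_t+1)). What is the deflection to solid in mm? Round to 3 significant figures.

182 mm

N_t = 18; L_s = 8.2·19 = 155.8 mm
δ_solid = L₀ − L_s = 338 − 155.8 = 182.2 mm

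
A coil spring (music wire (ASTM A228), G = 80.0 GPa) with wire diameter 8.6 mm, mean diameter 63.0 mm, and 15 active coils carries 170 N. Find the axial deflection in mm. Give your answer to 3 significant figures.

11.7 mm

k = Gd⁴/(8D³N_a) = (80.0×10³)(8.6⁴)/(8·63.0³·15) = 14.584 N/mm
δ = F/k = 170 / 14.584 = 11.656 mm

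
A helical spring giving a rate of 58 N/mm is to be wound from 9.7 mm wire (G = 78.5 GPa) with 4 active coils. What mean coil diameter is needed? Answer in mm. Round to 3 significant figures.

72.1 mm

D = (Gd⁴/(8N_a·k))^(1/3) = (78.5×10³·9.7⁴/(8·4·58))^(1/3)
  = (374437)^(1/3) = 72.0764 mm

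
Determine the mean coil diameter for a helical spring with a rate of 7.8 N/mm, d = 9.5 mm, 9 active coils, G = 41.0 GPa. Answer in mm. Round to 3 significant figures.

84.1 mm

D = (Gd⁴/(8N_a·k))^(1/3) = (41.0×10³·9.5⁴/(8·9·7.8))^(1/3)
  = (594636)^(1/3) = 84.0912 mm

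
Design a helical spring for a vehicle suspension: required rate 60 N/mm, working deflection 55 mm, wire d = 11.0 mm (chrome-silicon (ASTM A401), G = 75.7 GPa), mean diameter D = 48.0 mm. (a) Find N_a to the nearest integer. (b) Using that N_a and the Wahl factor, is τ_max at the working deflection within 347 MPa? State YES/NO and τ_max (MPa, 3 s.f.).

N_a = Gd⁴/(8D³k) = (75.7×10³)(11.0⁴)/(8·48.0³·60) = 20.88 → N_a = 21
Actual rate k = Gd⁴/(8D³·21) = 59.653 N/mm
Working load F = kδ = 59.653·55 = 3280.9 N
C = 48.0/11.0 = 4.3636; K_W = (4C−1)/(4C−4)+0.615/C = 1.3639
τ_max = K_W·8FD/(πd³) = 1.3639·301.3 = 410.95 MPa
τ_max > 347 MPa → exceeds allowable

(a) 21 coils; (b) NO, τ_max = 411 MPa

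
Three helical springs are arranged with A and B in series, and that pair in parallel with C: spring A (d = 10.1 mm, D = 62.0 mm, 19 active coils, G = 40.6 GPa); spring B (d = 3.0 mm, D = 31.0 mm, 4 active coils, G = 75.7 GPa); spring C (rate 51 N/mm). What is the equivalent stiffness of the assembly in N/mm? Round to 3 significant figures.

55.1 N/mm

k_A = Gd⁴/(8D³N_a) = (40.6×10³)(10.1⁴)/(8·62.0³·19) = 11.663 N/mm
k_B = Gd⁴/(8D³N_a) = (75.7×10³)(3.0⁴)/(8·31.0³·4) = 6.432 N/mm
Springs A,B series: k_AB = 1/(1/11.663+1/6.432) = 4.1456 N/mm; parallel with C: k_eq = 4.1456+51 = 55.146 N/mm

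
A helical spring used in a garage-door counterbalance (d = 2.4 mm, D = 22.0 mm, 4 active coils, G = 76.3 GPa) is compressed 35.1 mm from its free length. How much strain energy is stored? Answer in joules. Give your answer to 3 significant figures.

4.58 J

k = Gd⁴/(8D³N_a) = (76.3×10³)(2.4⁴)/(8·22.0³·4) = 7.4294 N/mm
U = ½kδ² = 0.5 × 7.4294 × 35.1² = 4576.5 N·mm = 4.5765 J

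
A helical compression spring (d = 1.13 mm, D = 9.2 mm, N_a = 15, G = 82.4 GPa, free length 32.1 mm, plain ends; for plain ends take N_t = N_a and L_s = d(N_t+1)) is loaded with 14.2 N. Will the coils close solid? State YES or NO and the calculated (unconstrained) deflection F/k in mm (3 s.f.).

k = Gd⁴/(8D³N_a) = (82.4×10³)(1.13⁴)/(8·9.2³·15) = 1.4378 N/mm
N_t = 15; L_s = 1.13·16 = 18.08 mm; δ_solid = L₀ − L_s = 32.1 − 18.08 = 14.02 mm
δ = F/k = 14.2/1.4378 = 9.8763 mm
δ < δ_solid → spring does not go solid

NO, δ = 9.88 mm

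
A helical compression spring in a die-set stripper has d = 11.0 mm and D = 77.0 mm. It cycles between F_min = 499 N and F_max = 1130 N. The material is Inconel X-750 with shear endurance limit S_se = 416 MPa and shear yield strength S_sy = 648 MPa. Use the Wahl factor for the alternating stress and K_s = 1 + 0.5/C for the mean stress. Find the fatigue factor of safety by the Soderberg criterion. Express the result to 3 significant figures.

C = D/d = 77.0/11.0 = 7.0000; K_W = (4C−1)/(4C−4)+0.615/C = 1.2129; K_s = 1+0.5/C = 1.0714
F_a = (F_max−F_min)/2 = 315.5 N; F_m = (F_max+F_min)/2 = 814.5 N
τ_a = K_W·8F_aD/(πd³) = 1.2129 × 46.479 = 56.372 MPa
τ_m = K_s·8F_mD/(πd³) = 1.0714 × 119.99 = 128.56 MPa
Soderberg: 1/n_f = τ_a/S_se + τ_m/S_sy = 56.372/416 + 128.56/648 = 0.13551 + 0.19840 = 0.3339
n_f = 1/0.3339 = 2.995

2.99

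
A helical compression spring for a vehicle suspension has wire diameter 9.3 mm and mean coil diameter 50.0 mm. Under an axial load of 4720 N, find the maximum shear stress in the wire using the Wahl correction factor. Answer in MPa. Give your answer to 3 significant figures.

961 MPa

Spring index C = D/d = 50.0/9.3 = 5.3763
K_W = (4C−1)/(4C−4) + 0.615/C = 20.505/17.505 + 0.1144 = 1.2858
τ₀ = 8FD/(πd³) = 8·4720·50.0/(π·9.3³) = 1.888e+06/2527 = 747.14 MPa
τ_max = K·τ₀ = 1.2858 × 747.14 = 960.65 MPa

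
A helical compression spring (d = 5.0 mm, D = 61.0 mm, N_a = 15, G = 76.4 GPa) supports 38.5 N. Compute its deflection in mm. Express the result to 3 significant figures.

k = Gd⁴/(8D³N_a) = (76.4×10³)(5.0⁴)/(8·61.0³·15) = 1.7531 N/mm
δ = F/k = 38.5 / 1.7531 = 21.961 mm

22.0 mm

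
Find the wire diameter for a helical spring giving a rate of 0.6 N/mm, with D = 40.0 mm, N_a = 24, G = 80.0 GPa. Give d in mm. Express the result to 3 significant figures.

d = (8D³N_a·k / G)^(1/4) = (8·40.0³·24·0.6 / (80.0×10³))^0.25
  = (92.16)^0.25 = 3.0984 mm

3.10 mm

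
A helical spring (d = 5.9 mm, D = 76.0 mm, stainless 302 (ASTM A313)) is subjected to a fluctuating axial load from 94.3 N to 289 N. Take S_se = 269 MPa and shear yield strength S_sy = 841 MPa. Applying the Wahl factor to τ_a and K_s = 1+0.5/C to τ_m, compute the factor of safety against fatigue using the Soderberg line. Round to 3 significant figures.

1.66

C = D/d = 76.0/5.9 = 12.8814; K_W = (4C−1)/(4C−4)+0.615/C = 1.1109; K_s = 1+0.5/C = 1.0388
F_a = (F_max−F_min)/2 = 97.35 N; F_m = (F_max+F_min)/2 = 191.65 N
τ_a = K_W·8F_aD/(πd³) = 1.1109 × 91.735 = 101.91 MPa
τ_m = K_s·8F_mD/(πd³) = 1.0388 × 180.6 = 187.61 MPa
Soderberg: 1/n_f = τ_a/S_se + τ_m/S_sy = 101.91/269 + 187.61/841 = 0.37883 + 0.22307 = 0.6019
n_f = 1/0.6019 = 1.661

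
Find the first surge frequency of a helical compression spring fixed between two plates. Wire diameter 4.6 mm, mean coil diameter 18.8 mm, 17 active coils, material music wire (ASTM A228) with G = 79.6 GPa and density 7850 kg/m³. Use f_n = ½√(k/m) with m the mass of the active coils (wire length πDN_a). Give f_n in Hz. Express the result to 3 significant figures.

274 Hz

k = Gd⁴/(8D³N_a) = (79.6×10³)(4.6⁴)/(8·18.8³·17) = 39.44 N/mm = 39440 N/m
Wire length L = πDN_a = π·18.8·17 = 1004.1 mm
m = ρ·(πd²/4)·L = 7850 × 16.619×10⁻⁶ m² × 1.0041 m = 0.13099 kg
f_n = ½√(k/m) = 0.5·√(39440/0.13099) = 0.5·√(3.0109e+05) = 274.36 Hz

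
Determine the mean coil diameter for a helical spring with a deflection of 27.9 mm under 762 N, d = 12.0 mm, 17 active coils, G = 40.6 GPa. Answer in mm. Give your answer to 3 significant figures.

Required rate k = F/δ = 762/27.9 = 27.312 N/mm
D = (Gd⁴/(8N_a·k))^(1/3) = (40.6×10³·12.0⁴/(8·17·27.312))^(1/3)
  = (226653)^(1/3) = 60.9706 mm

61.0 mm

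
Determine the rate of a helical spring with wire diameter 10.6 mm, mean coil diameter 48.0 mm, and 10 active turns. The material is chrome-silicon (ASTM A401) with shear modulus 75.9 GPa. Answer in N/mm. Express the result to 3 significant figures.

k = Gd⁴/(8D³N_a) = (75.9×10³ × 10.6⁴) / (8 × 48.0³ × 10)
  = 9.5822e+08 / 8.84736e+06 = 108.31 N/mm

108 N/mm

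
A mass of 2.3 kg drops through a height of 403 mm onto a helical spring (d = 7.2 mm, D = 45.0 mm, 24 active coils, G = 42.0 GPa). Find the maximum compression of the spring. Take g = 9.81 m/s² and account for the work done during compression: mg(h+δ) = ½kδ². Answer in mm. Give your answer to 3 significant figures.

56.7 mm

k = Gd⁴/(8D³N_a) = (42.0×10³)(7.2⁴)/(8·45.0³·24) = 6.4512 N/mm
W = mg = 2.3 × 9.81 = 22.563 N
½kδ² − Wδ − Wh = 0 → δ = (W + √(W² + 2kWh))/k
δ = (22.563 + √(509.09 + 117320))/6.4512 = (22.563 + 343.26)/6.4512 = 56.707 mm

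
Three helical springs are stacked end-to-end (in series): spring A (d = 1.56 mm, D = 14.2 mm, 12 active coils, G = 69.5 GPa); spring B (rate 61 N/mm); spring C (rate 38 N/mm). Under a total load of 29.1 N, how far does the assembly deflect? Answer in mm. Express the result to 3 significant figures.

20.7 mm

k_A = Gd⁴/(8D³N_a) = (69.5×10³)(1.56⁴)/(8·14.2³·12) = 1.4974 N/mm
Series: 1/k_eq = 1/1.4974 + 1/61 + 1/38 = 0.71052; k_eq = 1.4074 N/mm
δ = F/k_eq = 29.1/1.4074 = 20.676 mm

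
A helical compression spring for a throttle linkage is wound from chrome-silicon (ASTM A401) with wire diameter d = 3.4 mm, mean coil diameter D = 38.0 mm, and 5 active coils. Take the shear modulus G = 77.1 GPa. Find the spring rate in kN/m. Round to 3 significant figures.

4.69 kN/m

k = Gd⁴/(8D³N_a) = (77.1×10³ × 3.4⁴) / (8 × 38.0³ × 5)
  = 1.03032e+07 / 2.19488e+06 = 4.6942 N/mm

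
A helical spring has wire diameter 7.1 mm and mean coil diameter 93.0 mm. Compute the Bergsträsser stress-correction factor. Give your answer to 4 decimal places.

1.1012

C = D/d = 93.0/7.1 = 13.0986
K_B = (4C+2)/(4C−3) = 54.394/49.394 = 1.1012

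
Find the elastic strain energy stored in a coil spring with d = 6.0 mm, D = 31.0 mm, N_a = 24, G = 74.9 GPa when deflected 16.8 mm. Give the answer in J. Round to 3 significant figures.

2.39 J

k = Gd⁴/(8D³N_a) = (74.9×10³)(6.0⁴)/(8·31.0³·24) = 16.971 N/mm
U = ½kδ² = 0.5 × 16.971 × 16.8² = 2394.9 N·mm = 2.3949 J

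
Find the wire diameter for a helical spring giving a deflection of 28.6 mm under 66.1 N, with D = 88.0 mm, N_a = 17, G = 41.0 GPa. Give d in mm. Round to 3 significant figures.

Required rate k = F/δ = 66.1/28.6 = 2.3112 N/mm
d = (8D³N_a·k / G)^(1/4) = (8·88.0³·17·2.3112 / (41.0×10³))^0.25
  = (5224.4)^0.25 = 8.5018 mm

8.50 mm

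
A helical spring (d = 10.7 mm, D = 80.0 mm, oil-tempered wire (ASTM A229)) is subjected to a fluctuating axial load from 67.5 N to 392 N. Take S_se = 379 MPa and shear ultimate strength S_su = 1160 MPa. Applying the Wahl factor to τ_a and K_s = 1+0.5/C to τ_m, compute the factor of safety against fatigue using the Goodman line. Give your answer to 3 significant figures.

C = D/d = 80.0/10.7 = 7.4766; K_W = (4C−1)/(4C−4)+0.615/C = 1.1981; K_s = 1+0.5/C = 1.0669
F_a = (F_max−F_min)/2 = 162.25 N; F_m = (F_max+F_min)/2 = 229.75 N
τ_a = K_W·8F_aD/(πd³) = 1.1981 × 26.981 = 32.325 MPa
τ_m = K_s·8F_mD/(πd³) = 1.0669 × 38.206 = 40.761 MPa
Goodman: 1/n_f = τ_a/S_se + τ_m/S_su = 32.325/379 + 40.761/1160 = 0.08529 + 0.03514 = 0.12043
n_f = 1/0.12043 = 8.304

8.30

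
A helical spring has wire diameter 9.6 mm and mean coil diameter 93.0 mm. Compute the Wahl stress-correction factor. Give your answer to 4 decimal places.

C = D/d = 93.0/9.6 = 9.6875
K_W = (4C−1)/(4C−4) + 0.615/C = 37.750/34.750 + 0.0635 = 1.1498

1.1498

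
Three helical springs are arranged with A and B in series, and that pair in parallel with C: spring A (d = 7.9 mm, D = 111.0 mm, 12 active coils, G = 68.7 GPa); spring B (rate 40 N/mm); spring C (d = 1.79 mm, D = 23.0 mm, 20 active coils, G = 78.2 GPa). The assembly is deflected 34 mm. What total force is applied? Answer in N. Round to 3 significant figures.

k_A = Gd⁴/(8D³N_a) = (68.7×10³)(7.9⁴)/(8·111.0³·12) = 2.0381 N/mm
k_C = Gd⁴/(8D³N_a) = (78.2×10³)(1.79⁴)/(8·23.0³·20) = 0.4124 N/mm
Springs A,B series: k_AB = 1/(1/2.0381+1/40) = 1.9393 N/mm; parallel with C: k_eq = 1.9393+0.4124 = 2.3517 N/mm
F = k_eq·δ = 2.3517·34 = 79.957 N

80.0 N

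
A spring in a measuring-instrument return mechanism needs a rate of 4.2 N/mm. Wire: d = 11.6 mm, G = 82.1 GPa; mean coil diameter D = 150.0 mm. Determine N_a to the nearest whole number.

13

N_a = Gd⁴/(8D³k) = (82.1×10³ × 11.6⁴)/(8 × 150.0³ × 4.2)
    = 1.48653e+09 / 1.134e+08 = 13.11 → 13 coils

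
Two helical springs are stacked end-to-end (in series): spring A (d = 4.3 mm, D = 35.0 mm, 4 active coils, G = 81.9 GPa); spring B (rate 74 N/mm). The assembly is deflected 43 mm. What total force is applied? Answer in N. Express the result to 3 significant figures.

k_A = Gd⁴/(8D³N_a) = (81.9×10³)(4.3⁴)/(8·35.0³·4) = 20.408 N/mm
Series: 1/k_eq = 1/20.408 + 1/74 = 0.062514; k_eq = 15.997 N/mm
F = k_eq·δ = 15.997·43 = 687.85 N

688 N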